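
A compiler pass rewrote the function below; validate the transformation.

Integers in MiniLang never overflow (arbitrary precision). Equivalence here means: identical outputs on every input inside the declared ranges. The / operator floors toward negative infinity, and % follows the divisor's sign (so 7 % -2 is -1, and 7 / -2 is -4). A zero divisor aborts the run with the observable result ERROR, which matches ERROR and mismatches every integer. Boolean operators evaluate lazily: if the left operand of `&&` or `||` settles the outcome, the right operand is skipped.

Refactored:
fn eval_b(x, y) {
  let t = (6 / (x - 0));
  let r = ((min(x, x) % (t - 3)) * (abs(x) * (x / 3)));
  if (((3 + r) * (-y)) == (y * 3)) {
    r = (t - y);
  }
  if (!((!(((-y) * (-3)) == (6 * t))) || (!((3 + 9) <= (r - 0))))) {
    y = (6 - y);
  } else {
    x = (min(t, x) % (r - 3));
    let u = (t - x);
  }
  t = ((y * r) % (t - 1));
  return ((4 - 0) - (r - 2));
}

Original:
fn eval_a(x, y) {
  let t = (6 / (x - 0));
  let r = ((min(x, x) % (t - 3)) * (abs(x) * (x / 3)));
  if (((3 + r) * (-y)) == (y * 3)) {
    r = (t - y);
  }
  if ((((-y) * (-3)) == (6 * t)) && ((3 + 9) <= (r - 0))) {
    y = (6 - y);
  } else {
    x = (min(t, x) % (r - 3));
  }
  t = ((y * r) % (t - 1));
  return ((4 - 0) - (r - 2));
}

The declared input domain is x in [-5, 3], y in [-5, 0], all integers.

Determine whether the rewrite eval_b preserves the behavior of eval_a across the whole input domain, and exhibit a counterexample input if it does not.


The two are interchangeable: local variable names differ; statement counts differ; arithmetic usage differs; boolean connective usage differs, and every declared input agrees.
One worked example (x=-3, y=-5) — eval_a: t becomes -2; next r becomes 9; next (((3 + r) * (-y)) == (y * 3)) evaluates to false; next ((((-y) * (-3)) == (6 * t)) && ((3 + 9) <= (r - 0))) evaluates to false; next x becomes 3; next t becomes 0; next final value -3; eval_b: t becomes -2; next r becomes 9; next (((3 + r) * (-y)) == (y * 3)) evaluates to false; next (!((!(((-y) * (-3)) == (6 * t))) || (!((3 + 9) <= (r - 0))))) evaluates to false; next x becomes 3; next u becomes -5; next t becomes 0; next final value -3; agreement on -3.
Checked all 54 inputs in the declared domain: the outputs agree on every one.
verdict: equivalent


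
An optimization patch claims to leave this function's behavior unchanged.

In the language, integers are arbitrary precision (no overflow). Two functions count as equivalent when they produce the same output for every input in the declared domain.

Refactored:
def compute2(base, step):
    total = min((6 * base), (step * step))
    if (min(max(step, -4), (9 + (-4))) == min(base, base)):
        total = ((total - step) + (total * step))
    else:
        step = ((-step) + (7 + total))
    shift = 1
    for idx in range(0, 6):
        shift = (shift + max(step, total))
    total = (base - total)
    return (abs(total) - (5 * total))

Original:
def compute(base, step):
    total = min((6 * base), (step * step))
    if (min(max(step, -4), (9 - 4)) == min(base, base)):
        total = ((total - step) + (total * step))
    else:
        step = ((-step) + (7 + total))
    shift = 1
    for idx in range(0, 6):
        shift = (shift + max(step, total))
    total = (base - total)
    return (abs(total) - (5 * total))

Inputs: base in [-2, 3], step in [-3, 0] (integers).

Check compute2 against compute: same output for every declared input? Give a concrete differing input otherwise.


Side by side, the visible changes include: arithmetic usage differs.
Spot check at base=-1, step=-1 — compute: total := -6 | (min(max(step, -4), (9 - 4)) == min(base, base)): true | total := 1 | shift := 1 | iter idx=0: | shift := 2 | iter idx=1: | shift := 3 | iter idx=2: | shift := 4 | iter idx=3: | shift := 5 | iter idx=4: | shift := 6 | iter idx=5: | shift := 7 | total := -2 | result 12. compute2: total := -6 | (min(max(step, -4), (9 + (-4))) == min(base, base)): true | total := 1 | shift := 1 | iter idx=0: | shift := 2 | iter idx=1: | shift := 3 | iter idx=2: | shift := 4 | iter idx=3: | shift := 5 | iter idx=4: | shift := 6 | iter idx=5: | shift := 7 | total := -2 | result 12. Both give 12.
Checked all 24 inputs in the declared domain: the outputs agree on every one.
verdict: equivalent


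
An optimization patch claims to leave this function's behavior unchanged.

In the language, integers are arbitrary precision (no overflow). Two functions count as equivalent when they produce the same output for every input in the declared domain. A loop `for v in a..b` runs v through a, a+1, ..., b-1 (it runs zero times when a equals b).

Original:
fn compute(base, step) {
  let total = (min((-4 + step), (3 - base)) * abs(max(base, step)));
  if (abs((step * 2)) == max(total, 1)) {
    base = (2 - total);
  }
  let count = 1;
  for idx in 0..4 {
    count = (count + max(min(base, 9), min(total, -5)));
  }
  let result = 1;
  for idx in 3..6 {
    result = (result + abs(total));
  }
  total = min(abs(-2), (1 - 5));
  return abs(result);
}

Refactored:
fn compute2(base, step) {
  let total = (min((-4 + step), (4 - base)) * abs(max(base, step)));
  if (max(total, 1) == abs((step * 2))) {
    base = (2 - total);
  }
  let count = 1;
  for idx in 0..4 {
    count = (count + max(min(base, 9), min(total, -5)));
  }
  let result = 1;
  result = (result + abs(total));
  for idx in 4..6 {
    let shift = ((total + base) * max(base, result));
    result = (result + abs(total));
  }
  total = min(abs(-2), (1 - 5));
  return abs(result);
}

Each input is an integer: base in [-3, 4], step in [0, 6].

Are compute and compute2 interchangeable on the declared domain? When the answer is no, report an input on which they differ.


Not equivalent: base=2, step=6 separates them (19 vs 37).
compute: total := 6 | (abs((step * 2)) == max(total, 1)): false | count := 1 | iter idx=0: | count := 3 | iter idx=1: | count := 5 | iter idx=2: | count := 7 | iter idx=3: | count := 9 | result := 1 | iter idx=3: | result := 7 | iter idx=4: | result := 13 | iter idx=5: | result := 19 | total := -4 | result 19
compute2: total := 12 | (max(total, 1) == abs((step * 2))): true | base := -10 | count := 1 | iter idx=0: | count := -4 | iter idx=1: | count := -9 | iter idx=2: | count := -14 | iter idx=3: | count := -19 | result := 1 | result := 13 | iter idx=4: | shift := 26 | result := 25 | iter idx=5: | shift := 50 | result := 37 | total := -4 | result 37
verdict: not equivalent; witness: base=2, step=6


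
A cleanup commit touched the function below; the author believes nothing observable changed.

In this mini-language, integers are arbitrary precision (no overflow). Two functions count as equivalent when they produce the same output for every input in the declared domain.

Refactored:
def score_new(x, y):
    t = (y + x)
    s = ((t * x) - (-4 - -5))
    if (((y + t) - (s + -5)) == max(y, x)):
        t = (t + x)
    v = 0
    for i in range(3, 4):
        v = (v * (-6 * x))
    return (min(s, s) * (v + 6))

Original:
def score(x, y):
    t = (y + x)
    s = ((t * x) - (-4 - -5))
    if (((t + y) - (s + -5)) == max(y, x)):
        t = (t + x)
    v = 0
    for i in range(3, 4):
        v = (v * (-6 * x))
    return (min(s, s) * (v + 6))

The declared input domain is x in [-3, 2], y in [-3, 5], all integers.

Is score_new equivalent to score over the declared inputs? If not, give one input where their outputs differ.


Changes here: same computation, different form; the full 54-point sweep finds no disagreement.
verdict: equivalent


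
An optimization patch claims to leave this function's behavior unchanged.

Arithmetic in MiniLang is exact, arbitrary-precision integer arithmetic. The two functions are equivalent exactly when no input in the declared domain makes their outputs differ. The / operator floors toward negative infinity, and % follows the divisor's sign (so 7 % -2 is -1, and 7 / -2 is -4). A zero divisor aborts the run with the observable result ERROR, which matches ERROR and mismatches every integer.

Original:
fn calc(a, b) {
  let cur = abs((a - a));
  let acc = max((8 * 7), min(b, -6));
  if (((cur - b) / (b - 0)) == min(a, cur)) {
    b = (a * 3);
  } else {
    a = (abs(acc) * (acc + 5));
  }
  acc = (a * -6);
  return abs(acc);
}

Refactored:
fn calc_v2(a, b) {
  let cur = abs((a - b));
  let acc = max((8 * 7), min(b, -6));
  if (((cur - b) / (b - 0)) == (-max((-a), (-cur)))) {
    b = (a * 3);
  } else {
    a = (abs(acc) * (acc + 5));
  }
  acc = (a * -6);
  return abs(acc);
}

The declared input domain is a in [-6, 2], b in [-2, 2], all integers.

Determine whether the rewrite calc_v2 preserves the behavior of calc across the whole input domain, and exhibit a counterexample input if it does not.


Evaluate both at a=-6, b=-1.
calc: cur := 0 | acc := 56 | (((cur - b) / (b - 0)) == min(a, cur)): false | a := 3416 | acc := -20496 | result 20496
calc_v2: cur := 5 | acc := 56 | (((cur - b) / (b - 0)) == (-max((-a), (-cur)))): true | b := -18 | acc := 36 | result 36
20496 and 36 differ, so these are not the same function on this domain.
verdict: not equivalent; witness: a=-6, b=-1


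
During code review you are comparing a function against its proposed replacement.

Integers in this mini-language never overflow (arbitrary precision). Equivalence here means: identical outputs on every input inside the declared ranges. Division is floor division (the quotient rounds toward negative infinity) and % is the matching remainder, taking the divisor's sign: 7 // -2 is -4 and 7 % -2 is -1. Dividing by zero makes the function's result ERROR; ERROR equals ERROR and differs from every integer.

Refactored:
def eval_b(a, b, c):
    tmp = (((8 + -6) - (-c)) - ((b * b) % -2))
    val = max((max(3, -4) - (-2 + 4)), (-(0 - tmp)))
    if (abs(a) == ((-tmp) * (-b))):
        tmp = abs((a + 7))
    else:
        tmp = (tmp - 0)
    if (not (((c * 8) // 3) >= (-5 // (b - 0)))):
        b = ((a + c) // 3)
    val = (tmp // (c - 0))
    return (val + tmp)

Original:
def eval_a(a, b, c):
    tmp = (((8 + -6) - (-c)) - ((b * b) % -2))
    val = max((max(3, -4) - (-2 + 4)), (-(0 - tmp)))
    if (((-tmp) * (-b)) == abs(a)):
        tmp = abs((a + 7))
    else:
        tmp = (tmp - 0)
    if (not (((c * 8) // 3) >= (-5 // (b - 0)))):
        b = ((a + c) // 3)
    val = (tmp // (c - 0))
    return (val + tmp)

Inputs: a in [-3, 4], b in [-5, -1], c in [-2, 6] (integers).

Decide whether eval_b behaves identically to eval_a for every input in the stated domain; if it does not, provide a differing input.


The two are interchangeable: same computation, different form, and every declared input agrees.
Tracing a=-2, b=-4, c=4: eval_a: tmp=6, then val=6, then (((-tmp) * (-b)) == abs(a)) is false, then tmp=6, then (not (((c * 8) // 3) >= (-5 // (b - 0)))) is false, then val=1, then returns 7 | eval_b: tmp=6, then val=6, then (abs(a) == ((-tmp) * (-b))) is false, then tmp=6, then (not (((c * 8) // 3) >= (-5 // (b - 0)))) is false, then val=1, then returns 7 — matching result 7.
An exhaustive pass over the 360 declared inputs shows identical outputs.
verdict: equivalent


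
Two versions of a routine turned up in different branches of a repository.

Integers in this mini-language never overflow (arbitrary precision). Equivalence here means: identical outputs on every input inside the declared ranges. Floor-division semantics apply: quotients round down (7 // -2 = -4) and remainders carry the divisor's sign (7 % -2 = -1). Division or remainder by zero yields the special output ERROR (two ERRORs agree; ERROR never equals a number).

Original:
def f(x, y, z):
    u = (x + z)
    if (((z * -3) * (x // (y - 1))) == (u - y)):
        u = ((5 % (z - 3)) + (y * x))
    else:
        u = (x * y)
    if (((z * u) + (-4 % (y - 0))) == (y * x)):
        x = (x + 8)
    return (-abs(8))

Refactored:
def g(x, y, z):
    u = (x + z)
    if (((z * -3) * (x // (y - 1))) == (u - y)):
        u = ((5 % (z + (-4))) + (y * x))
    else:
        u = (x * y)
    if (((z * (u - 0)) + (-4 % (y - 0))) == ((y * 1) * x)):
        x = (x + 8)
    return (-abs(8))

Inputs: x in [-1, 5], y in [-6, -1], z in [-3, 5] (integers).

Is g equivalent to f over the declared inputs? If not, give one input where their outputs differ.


Consider the input x=1, y=-5, z=3.
f: u = 4; (((z * -3) * (x // (y - 1))) == (u - y)) -> true; division by zero -> ERROR
g: u = 4; (((z * -3) * (x // (y - 1))) == (u - y)) -> true; u = -5; (((z * (u - 0)) + (-4 % (y - 0))) == ((y * 1) * x)) -> false; return -8
ERROR and -8 differ, so these are not the same function on this domain.
verdict: not equivalent; witness: x=1, y=-5, z=3


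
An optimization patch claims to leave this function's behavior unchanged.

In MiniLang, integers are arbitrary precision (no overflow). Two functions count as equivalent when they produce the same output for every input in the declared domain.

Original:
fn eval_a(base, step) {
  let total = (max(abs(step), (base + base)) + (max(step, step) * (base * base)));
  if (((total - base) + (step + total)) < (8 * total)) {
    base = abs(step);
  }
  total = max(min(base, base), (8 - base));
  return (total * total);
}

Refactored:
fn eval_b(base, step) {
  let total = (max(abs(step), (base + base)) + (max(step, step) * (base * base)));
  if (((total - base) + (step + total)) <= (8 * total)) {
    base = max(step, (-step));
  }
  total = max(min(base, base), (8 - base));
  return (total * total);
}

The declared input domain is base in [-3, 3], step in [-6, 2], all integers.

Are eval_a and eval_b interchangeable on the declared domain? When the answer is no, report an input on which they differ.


The rewrite breaks on base=-1, step=-1, where the results are 81 and 49.
eval_a: total=0, then (((total - base) + (step + total)) < (8 * total)) is false, then total=9, then returns 81
eval_b: total=0, then (((total - base) + (step + total)) <= (8 * total)) is true, then base=1, then total=7, then returns 49
verdict: not equivalent; witness: base=-1, step=-1


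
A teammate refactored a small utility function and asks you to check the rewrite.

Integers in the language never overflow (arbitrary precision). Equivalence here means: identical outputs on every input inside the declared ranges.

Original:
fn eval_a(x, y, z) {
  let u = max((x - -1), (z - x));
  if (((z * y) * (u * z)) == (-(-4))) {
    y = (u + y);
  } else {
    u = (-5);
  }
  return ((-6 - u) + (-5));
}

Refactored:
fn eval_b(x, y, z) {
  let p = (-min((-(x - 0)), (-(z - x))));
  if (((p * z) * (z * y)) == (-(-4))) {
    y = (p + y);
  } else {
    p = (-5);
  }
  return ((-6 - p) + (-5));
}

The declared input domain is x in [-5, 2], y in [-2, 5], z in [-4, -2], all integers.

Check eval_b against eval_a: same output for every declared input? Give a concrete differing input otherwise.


These are not equivalent — on x=-1, y=-1, z=-2 the outputs split (-6 vs -10).
eval_a: u := 0 | (((z * y) * (u * z)) == (-(-4))): false | u := -5 | result -6
eval_b: p := -1 | (((p * z) * (z * y)) == (-(-4))): true | y := -2 | result -10
verdict: not equivalent; witness: x=-1, y=-1, z=-2


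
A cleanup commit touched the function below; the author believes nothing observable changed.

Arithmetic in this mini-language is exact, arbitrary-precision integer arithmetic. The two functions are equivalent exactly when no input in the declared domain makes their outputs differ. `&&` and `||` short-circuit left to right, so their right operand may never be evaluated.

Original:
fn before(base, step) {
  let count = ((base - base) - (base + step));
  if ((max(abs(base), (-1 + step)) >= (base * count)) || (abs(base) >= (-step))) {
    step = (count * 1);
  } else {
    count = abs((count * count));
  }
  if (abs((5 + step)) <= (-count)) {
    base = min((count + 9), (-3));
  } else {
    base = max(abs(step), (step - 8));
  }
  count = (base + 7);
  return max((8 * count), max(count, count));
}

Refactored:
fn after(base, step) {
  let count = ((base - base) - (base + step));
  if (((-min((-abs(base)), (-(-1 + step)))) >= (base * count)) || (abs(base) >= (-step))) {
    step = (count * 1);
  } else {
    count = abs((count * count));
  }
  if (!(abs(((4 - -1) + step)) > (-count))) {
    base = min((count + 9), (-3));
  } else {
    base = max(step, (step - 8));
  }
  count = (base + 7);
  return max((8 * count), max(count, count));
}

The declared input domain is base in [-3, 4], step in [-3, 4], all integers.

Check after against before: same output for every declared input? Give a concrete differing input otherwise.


There is a counterexample at base=-3, step=4: 64 on one side, 48 on the other.
before: count=-1, then ((max(abs(base), (-1 + step)) >= (base * count)) || (abs(base) >= (-step))) is true, then step=-1, then (abs((5 + step)) <= (-count)) is false, then base=1, then count=8, then returns 64
after: count=-1, then (((-min((-abs(base)), (-(-1 + step)))) >= (base * count)) || (abs(base) >= (-step))) is true, then step=-1, then (!(abs(((4 - -1) + step)) > (-count))) is false, then base=-1, then count=6, then returns 48
verdict: not equivalent; witness: base=-3, step=4


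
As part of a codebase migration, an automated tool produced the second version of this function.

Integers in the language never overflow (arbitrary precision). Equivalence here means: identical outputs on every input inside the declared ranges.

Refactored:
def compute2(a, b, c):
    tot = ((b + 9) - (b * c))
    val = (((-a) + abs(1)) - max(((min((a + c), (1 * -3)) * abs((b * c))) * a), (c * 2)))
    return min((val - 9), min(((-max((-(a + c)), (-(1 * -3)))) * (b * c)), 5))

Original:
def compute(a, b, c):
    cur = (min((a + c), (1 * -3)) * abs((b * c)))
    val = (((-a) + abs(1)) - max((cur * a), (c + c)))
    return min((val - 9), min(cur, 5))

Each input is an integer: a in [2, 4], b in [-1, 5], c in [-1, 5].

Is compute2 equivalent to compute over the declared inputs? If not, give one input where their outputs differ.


Take a=2, b=3, c=-1.
compute: cur=-9, then val=1, then returns -9
compute2: tot=15, then val=1, then returns -8
-9 vs -8 — the two versions disagree here.
verdict: not equivalent; witness: a=2, b=3, c=-1


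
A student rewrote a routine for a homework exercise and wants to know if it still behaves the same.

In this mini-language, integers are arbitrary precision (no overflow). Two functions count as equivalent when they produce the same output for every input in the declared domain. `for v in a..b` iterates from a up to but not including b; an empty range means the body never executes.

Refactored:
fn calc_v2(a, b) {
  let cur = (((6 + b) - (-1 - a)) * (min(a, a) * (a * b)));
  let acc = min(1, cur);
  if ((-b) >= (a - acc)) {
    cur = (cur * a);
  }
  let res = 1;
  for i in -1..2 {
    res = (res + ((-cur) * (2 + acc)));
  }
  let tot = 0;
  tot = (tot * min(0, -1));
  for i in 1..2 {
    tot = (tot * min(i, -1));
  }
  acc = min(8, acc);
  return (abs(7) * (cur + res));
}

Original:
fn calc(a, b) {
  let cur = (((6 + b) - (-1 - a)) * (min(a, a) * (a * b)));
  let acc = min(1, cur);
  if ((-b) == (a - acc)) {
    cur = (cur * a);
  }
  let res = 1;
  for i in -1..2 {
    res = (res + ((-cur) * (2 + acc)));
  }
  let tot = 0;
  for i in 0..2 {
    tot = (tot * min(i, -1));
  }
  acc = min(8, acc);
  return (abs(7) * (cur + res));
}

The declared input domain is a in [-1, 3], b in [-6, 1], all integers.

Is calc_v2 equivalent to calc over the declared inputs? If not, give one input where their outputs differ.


Try a=-1, b=-5.
calc: cur := -5 | acc := -5 | ((-b) == (a - acc)): false | res := 1 | iter i=-1: | res := -14 | iter i=0: | res := -29 | iter i=1: | res := -44 | tot := 0 | iter i=0: | tot := 0 | iter i=1: | tot := 0 | acc := -5 | result -343
calc_v2: cur := -5 | acc := -5 | ((-b) >= (a - acc)): true | cur := 5 | res := 1 | iter i=-1: | res := 16 | iter i=0: | res := 31 | iter i=1: | res := 46 | tot := 0 | tot := 0 | iter i=1: | tot := 0 | acc := -5 | result 357
-343 and 357 differ, so these are not the same function on this domain.
verdict: not equivalent; witness: a=-1, b=-5


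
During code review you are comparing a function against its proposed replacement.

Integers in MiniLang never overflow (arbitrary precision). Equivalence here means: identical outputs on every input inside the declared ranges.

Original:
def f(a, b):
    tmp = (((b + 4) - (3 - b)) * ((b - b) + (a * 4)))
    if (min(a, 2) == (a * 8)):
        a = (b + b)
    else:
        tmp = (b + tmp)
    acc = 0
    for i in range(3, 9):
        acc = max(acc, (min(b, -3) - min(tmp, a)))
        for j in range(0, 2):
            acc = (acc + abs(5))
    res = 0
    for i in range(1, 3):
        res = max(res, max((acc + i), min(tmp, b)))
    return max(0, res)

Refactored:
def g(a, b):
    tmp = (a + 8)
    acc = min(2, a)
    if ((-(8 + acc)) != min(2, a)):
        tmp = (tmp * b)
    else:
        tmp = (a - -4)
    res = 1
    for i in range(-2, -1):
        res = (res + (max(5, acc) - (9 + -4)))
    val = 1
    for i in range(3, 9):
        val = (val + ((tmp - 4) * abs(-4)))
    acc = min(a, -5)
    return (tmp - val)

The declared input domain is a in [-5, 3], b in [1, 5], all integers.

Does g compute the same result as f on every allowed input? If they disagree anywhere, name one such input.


There is a counterexample at a=-5, b=1: 118 on one side, 26 on the other.
f: tmp becomes -60; next (min(a, 2) == (a * 8)) evaluates to false; next tmp becomes -59; next acc becomes 0; next at i=3:; next acc becomes 56; next at j=0:; next acc becomes 61; next at j=1:; next acc becomes 66; next at i=4:; next acc becomes 66; next at j=0:; next acc becomes 71; next at j=1:; next acc becomes 76; next at i=5:; next acc becomes 76; next at j=0:; next acc becomes 81; next at j=1:; next acc becomes 86; next at i=6:; next acc becomes 86; next at j=0:; next acc becomes 91; next at j=1:; next acc becomes 96; next at i=7:; next acc becomes 96; next at j=0:; next acc becomes 101; next at j=1:; next acc becomes 106; next at i=8:; next acc becomes 106; next at j=0:; next acc becomes 111; next at j=1:; next acc becomes 116; next res becomes 0; next at i=1:; next res becomes 117; next at i=2:; next res becomes 118; next final value 118
g: tmp becomes 3; next acc becomes -5; next ((-(8 + acc)) != min(2, a)) evaluates to true; next tmp becomes 3; next res becomes 1; next at i=-2:; next res becomes 1; next val becomes 1; next at i=3:; next val becomes -3; next at i=4:; next val becomes -7; next at i=5:; next val becomes -11; next at i=6:; next val becomes -15; next at i=7:; next val becomes -19; next at i=8:; next val becomes -23; next acc becomes -5; next final value 26
verdict: not equivalent; witness: a=-5, b=1


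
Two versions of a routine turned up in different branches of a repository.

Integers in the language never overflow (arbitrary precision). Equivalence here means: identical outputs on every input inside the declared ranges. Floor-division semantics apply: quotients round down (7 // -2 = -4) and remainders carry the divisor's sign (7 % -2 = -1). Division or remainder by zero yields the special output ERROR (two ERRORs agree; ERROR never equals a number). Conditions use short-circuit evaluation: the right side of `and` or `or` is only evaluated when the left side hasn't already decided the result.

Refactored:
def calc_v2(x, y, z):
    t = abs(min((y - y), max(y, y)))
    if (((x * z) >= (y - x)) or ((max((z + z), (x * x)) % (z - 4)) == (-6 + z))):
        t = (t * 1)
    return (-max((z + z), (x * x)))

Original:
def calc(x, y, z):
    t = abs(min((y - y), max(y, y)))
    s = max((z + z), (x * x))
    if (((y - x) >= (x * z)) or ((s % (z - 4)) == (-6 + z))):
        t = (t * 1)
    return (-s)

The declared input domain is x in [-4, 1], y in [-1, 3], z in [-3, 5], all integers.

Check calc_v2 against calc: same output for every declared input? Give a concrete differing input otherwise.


Consider the input x=-4, y=-1, z=4.
calc: t=1, then s=16, then (((y - x) >= (x * z)) or ((s % (z - 4)) == (-6 + z))) is true, then t=1, then returns -16
calc_v2: t=1, then a zero divisor aborts: ERROR
-16 against ERROR: the behavior changed.
verdict: not equivalent; witness: x=-4, y=-1, z=4


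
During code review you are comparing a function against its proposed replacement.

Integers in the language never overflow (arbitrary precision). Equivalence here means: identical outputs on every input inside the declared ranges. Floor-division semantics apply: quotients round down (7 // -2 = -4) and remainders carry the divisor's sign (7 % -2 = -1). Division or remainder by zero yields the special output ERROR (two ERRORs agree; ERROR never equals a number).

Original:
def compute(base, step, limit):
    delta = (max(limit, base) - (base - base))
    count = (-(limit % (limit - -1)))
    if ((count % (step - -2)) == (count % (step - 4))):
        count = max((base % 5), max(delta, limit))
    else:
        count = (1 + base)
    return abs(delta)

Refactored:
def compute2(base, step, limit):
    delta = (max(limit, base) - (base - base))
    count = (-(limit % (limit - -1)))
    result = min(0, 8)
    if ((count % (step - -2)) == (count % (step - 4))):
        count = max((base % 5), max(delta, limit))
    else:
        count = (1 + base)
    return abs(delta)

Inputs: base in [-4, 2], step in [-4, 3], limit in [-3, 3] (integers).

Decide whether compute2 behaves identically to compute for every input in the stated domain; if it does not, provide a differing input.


Behavior is preserved: although min/max/abs usage differs, plus constant usage differs, plus local variable names differ, plus statement counts differ, the outputs never diverge.
Spot check at base=0, step=-4, limit=-3 — compute: delta=0, then count=1, then ((count % (step - -2)) == (count % (step - 4))) is false, then count=1, then returns 0. compute2: delta=0, then count=1, then result=0, then ((count % (step - -2)) == (count % (step - 4))) is false, then count=1, then returns 0. Both give 0.
An exhaustive pass over the 392 declared inputs shows identical outputs.
verdict: equivalent


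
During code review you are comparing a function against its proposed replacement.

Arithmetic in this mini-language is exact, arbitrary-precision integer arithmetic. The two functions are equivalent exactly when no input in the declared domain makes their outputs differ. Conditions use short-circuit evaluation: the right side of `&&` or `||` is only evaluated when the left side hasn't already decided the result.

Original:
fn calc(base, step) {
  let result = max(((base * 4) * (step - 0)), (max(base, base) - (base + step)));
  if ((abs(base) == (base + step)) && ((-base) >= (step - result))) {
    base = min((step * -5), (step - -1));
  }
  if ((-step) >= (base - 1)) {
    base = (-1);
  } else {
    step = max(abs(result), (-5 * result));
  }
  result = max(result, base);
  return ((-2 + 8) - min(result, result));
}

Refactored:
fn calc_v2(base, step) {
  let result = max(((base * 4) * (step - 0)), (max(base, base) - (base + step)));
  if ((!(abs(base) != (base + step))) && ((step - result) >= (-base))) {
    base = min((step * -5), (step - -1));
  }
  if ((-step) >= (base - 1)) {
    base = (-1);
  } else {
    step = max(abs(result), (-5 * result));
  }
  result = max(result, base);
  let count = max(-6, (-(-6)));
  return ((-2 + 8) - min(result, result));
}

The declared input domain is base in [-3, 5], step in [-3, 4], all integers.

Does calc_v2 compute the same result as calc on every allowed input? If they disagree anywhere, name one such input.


Not equivalent: base=-2, step=4 separates them (8 vs 7).
calc: result = -4; ((abs(base) == (base + step)) && ((-base) >= (step - result))) -> false; ((-step) >= (base - 1)) -> false; step = 20; result = -2; return 8
calc_v2: result = -4; ((!(abs(base) != (base + step))) && ((step - result) >= (-base))) -> true; base = -20; ((-step) >= (base - 1)) -> true; base = -1; result = -1; count = 6; return 7
verdict: not equivalent; witness: base=-2, step=4


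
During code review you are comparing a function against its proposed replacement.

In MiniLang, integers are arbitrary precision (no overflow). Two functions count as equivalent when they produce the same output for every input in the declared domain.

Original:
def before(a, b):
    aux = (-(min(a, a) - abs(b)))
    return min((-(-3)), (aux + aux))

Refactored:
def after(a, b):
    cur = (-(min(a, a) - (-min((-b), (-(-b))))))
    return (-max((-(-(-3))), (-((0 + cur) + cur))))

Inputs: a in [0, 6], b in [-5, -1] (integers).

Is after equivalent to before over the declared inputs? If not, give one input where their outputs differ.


The two are interchangeable: arithmetic usage differs, plus min/max/abs usage differs, plus local variable names differ, plus constant usage differs, and every declared input agrees.
One worked example (a=0, b=-1) — before: aux becomes 1; next final value 2; after: cur becomes 1; next final value 2; agreement on 2.
Sweeping the whole domain (35 inputs) finds no disagreement.
verdict: equivalent


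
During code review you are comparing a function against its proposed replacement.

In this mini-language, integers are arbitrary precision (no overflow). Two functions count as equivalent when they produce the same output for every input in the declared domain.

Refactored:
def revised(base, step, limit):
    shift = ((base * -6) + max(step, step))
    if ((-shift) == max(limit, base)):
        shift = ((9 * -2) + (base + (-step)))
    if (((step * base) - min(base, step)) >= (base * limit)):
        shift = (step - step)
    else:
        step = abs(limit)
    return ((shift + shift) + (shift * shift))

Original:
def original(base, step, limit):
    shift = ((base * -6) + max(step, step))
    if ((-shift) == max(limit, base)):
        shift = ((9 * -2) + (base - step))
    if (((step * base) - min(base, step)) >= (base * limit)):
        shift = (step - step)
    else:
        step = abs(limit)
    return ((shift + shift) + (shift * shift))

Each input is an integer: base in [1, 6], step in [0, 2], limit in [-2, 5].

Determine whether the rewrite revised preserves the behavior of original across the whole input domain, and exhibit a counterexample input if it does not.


Comparing the listings, the differences include: arithmetic usage differs.
One worked example (base=1, step=1, limit=2) — original: shift = -5; ((-shift) == max(limit, base)) -> false; (((step * base) - min(base, step)) >= (base * limit)) -> false; step = 2; return 15; revised: shift = -5; ((-shift) == max(limit, base)) -> false; (((step * base) - min(base, step)) >= (base * limit)) -> false; step = 2; return 15; agreement on 15.
Checked all 144 inputs in the declared domain: the outputs agree on every one.
verdict: equivalent


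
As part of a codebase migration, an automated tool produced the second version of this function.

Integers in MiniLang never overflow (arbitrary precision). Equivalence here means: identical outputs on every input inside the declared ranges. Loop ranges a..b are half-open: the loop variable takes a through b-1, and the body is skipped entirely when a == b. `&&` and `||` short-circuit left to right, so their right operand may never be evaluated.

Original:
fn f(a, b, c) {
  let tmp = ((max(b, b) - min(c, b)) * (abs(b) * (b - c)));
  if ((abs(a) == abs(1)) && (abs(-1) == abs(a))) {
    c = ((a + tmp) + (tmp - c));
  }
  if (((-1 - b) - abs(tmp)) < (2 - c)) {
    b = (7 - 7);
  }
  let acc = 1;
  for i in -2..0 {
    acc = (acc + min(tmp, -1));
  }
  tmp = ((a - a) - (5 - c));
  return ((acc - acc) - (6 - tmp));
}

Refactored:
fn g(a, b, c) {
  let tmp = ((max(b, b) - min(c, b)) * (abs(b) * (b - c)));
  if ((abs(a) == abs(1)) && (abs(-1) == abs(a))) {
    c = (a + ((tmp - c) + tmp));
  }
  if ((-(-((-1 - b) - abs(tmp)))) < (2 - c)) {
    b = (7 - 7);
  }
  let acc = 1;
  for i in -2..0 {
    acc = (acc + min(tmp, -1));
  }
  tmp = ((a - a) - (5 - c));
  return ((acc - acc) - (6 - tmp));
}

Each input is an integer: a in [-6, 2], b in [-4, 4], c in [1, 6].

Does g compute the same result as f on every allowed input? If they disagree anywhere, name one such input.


Side by side, the visible changes include: same computation, different form.
One worked example (a=-4, b=4, c=3) — f: tmp=4, then ((abs(a) == abs(1)) && (abs(-1) == abs(a))) is false, then (((-1 - b) - abs(tmp)) < (2 - c)) is true, then b=0, then acc=1, then (i=-2), then acc=0, then (i=-1), then acc=-1, then tmp=-2, then returns -8; g: tmp=4, then ((abs(a) == abs(1)) && (abs(-1) == abs(a))) is false, then ((-(-((-1 - b) - abs(tmp)))) < (2 - c)) is true, then b=0, then acc=1, then (i=-2), then acc=0, then (i=-1), then acc=-1, then tmp=-2, then returns -8; agreement on -8.
Across all 486 domain points the two functions coincide.
verdict: equivalent


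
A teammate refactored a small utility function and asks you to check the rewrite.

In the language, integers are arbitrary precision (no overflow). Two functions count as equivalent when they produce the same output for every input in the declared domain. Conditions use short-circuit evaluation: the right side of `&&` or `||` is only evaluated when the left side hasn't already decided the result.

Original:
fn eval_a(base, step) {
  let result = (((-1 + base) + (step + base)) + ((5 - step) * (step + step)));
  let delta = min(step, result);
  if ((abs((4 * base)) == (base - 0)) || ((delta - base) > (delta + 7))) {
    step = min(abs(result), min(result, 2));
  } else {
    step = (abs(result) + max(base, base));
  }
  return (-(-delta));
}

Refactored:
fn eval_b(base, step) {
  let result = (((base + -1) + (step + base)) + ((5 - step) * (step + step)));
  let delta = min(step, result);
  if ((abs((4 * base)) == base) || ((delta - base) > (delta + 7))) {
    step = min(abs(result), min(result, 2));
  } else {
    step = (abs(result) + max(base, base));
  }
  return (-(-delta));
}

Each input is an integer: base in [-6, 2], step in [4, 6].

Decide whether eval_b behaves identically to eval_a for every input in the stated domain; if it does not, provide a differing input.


Behavior is preserved: although constant usage differs; also arithmetic usage differs, the outputs never diverge.
Spot check at base=0, step=5 — eval_a: result=4, then delta=4, then ((abs((4 * base)) == (base - 0)) || ((delta - base) > (delta + 7))) is true, then step=2, then returns 4. eval_b: result=4, then delta=4, then ((abs((4 * base)) == base) || ((delta - base) > (delta + 7))) is true, then step=2, then returns 4. Both give 4.
Every one of the 27 inputs gives matching results.
verdict: equivalent


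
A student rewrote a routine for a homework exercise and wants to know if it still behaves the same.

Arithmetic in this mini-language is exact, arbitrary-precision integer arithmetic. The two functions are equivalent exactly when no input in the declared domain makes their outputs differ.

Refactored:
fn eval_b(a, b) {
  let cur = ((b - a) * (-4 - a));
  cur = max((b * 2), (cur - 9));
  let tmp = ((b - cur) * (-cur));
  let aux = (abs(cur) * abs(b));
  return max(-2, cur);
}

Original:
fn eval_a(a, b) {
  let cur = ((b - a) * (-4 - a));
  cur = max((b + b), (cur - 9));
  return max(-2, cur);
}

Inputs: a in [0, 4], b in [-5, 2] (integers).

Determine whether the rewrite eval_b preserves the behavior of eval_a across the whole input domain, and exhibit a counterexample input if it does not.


Equivalent — the differences include statement counts differ, and constant usage differs, and min/max/abs usage differs, and arithmetic usage differs, and local variable names differ, yet no declared input distinguishes the two.
Tracing a=3, b=2: eval_a: cur=7, then cur=4, then returns 4 | eval_b: cur=7, then cur=4, then tmp=8, then aux=8, then returns 4 — matching result 4.
Across all 40 domain points the two functions coincide.
verdict: equivalent


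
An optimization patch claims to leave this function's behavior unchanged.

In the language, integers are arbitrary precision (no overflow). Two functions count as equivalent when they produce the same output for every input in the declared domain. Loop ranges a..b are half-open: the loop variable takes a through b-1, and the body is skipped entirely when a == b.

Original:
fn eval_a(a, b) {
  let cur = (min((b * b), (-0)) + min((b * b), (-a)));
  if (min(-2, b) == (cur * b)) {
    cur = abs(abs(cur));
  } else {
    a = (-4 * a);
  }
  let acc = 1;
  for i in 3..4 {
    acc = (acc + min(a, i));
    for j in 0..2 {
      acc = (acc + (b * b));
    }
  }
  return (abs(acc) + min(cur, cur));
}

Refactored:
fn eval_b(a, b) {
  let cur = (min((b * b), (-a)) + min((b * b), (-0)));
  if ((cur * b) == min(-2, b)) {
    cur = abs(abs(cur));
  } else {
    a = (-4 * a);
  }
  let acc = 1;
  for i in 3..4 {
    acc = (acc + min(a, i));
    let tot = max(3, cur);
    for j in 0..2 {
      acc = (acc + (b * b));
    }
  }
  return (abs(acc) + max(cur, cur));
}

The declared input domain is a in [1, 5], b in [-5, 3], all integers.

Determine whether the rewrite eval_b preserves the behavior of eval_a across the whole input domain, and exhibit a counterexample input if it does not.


Although `min(cur, cur)` became `max(cur, cur)`, no input in the stated domain can expose it; all 45 inputs agree.
verdict: equivalent


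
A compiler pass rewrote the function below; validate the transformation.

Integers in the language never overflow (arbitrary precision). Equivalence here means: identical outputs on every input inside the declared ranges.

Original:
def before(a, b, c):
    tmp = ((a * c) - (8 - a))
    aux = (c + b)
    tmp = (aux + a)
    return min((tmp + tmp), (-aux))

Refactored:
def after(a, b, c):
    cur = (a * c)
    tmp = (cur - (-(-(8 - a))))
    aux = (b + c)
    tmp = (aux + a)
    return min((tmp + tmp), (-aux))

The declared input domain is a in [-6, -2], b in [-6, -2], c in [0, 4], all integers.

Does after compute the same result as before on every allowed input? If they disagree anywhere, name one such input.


The two are interchangeable: statement counts differ, local variable names differ, and every declared input agrees.
As a probe, take a=-4, b=-6, c=1: before runs tmp := -16 | aux := -5 | tmp := -9 | result -18; after runs cur := -4 | tmp := -16 | aux := -5 | tmp := -9 | result -18; both end at -18.
Checked all 125 inputs in the declared domain: the outputs agree on every one.
verdict: equivalent


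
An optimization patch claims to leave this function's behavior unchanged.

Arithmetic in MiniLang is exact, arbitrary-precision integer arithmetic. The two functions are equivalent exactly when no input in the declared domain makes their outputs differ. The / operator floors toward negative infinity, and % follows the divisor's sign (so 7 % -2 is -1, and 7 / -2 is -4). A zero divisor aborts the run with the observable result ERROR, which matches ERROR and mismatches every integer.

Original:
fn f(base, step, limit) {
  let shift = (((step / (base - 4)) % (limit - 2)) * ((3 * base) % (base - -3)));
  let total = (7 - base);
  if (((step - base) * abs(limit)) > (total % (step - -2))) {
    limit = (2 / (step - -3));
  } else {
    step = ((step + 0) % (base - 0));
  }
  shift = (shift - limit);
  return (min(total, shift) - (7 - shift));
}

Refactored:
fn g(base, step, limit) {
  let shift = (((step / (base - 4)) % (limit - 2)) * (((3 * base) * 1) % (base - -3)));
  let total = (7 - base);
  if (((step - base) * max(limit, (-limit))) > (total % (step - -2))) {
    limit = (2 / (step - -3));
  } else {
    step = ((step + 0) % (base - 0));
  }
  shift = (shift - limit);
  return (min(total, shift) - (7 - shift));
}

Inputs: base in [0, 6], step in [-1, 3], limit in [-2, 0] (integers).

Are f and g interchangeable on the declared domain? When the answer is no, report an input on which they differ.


The two versions differ — the changes include arithmetic usage differs; also constant usage differs; also min/max/abs usage differs.
As a probe, take base=1, step=-1, limit=0: f runs shift = 0; total = 6; (((step - base) * abs(limit)) > (total % (step - -2))) -> false; step = 0; shift = 0; return -7; g runs shift = 0; total = 6; (((step - base) * max(limit, (-limit))) > (total % (step - -2))) -> false; step = 0; shift = 0; return -7; both end at -7.
An exhaustive pass over the 105 declared inputs shows identical outputs.
verdict: equivalent


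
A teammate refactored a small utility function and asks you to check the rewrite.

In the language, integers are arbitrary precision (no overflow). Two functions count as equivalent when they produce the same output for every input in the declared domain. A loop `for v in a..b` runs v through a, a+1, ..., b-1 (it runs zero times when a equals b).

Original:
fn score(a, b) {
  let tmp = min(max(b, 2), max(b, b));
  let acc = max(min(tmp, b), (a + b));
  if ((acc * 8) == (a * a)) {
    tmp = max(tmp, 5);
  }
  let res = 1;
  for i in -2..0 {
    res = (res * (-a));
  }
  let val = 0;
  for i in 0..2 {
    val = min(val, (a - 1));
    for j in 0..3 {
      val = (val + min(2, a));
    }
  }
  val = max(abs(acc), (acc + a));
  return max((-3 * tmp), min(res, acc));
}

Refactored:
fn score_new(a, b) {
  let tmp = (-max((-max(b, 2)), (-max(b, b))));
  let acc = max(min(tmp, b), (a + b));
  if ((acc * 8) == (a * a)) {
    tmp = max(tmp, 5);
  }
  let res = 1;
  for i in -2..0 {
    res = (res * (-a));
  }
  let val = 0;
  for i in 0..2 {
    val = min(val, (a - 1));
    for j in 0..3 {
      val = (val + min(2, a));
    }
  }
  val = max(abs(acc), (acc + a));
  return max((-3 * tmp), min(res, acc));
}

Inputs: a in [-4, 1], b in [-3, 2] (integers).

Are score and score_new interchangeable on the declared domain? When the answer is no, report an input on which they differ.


Side by side, the visible changes include: min/max/abs usage differs.
Tracing a=-2, b=2: score: tmp becomes 2; next acc becomes 2; next ((acc * 8) == (a * a)) evaluates to false; next res becomes 1; next at i=-2:; next res becomes 2; next at i=-1:; next res becomes 4; next val becomes 0; next at i=0:; next val becomes -3; next at j=0:; next val becomes -5; next at j=1:; next val becomes -7; next at j=2:; next val becomes -9; next at i=1:; next val becomes -9; next at j=0:; next val becomes -11; next at j=1:; next val becomes -13; next at j=2:; next val becomes -15; next val becomes 2; next final value 2 | score_new: tmp becomes 2; next acc becomes 2; next ((acc * 8) == (a * a)) evaluates to false; next res becomes 1; next at i=-2:; next res becomes 2; next at i=-1:; next res becomes 4; next val becomes 0; next at i=0:; next val becomes -3; next at j=0:; next val becomes -5; next at j=1:; next val becomes -7; next at j=2:; next val becomes -9; next at i=1:; next val becomes -9; next at j=0:; next val becomes -11; next at j=1:; next val becomes -13; next at j=2:; next val becomes -15; next val becomes 2; next final value 2 — matching result 2.
Every one of the 36 inputs gives matching results.
verdict: equivalent
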